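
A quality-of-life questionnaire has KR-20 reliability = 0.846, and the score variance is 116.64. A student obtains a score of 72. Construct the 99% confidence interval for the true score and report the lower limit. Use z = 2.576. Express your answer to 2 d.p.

σ = 116.64^(1/2) = 10.800
The standard error of measurement is 10.800×√(1 − 0.846) ≈ 10.800×0.392 ≈ 4.238.
Half-width = 2.576×4.238 ≈ 10.918
Lower limit = 72 − 10.918 ≈ 61.082

61.08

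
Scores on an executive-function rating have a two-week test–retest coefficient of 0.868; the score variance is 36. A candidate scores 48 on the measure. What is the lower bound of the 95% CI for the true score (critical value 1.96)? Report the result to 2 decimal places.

43.73

SD = √36 ≈ 6.0000
The standard error of measurement is 6.0000×√(1 − 0.8680) ≈ 6.0000×0.3633 ≈ 2.1799.
Margin = 1.96 × 2.1799 ≈ 4.2726
Lower limit = 48 − 4.2726 ≈ 43.7274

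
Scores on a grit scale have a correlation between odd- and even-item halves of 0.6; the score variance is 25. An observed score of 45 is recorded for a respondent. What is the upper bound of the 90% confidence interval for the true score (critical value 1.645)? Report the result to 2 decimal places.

49.11

SD = √25 = 5.0000
Spearman-Brown: r = 2(0.6) / (1 + 0.6) = 1.2000 / 1.6000 ≈ 0.7500
SEM = 5.0000 · √(1 − 0.7500) = 5.0000 · √0.2500 ≈ 5.0000 · 0.5000 ≈ 2.5000
Margin = 1.645 · 2.5000 ≈ 4.1125
Upper bound: 45 + 4.1125 = 49.1125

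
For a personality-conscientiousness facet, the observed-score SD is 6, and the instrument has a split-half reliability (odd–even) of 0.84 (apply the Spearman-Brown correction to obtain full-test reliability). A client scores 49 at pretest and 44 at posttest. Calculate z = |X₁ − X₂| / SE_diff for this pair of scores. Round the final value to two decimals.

2.00

Full-length reliability (Spearman-Brown) = 2(0.84)/(1+0.84) ≃ 0.913
The standard error of measurement is 6.000*√(1 − 0.913) ≃ 6.000*0.295 ≃ 1.769.
SE_diff = SEM * √2 ≃ 1.769 * 1.414 ≃ 2.502
z = 5 / 2.502 ≃ 1.998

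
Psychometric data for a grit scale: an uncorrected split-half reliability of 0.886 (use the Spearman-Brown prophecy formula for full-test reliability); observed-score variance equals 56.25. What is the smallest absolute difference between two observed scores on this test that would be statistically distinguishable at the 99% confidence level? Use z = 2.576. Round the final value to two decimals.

6.72

SD = √56.25 = 7.50000
r_full = 2·0.886 / (1 + 0.886) ≈ 0.93955
SEM = 7.50000*√(1 − 0.93955) ≈ 1.84392
SE_diff = √2 * SEM ≈ 2.60770
Minimum reliable difference = 2.576 * SE_diff ≈ 2.576 * 2.60770 ≈ 6.71744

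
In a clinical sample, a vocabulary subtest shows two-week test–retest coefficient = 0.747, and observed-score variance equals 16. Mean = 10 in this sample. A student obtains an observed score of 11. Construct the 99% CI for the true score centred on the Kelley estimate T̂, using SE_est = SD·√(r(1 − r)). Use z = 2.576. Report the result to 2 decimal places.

[6.27, 15.23]

σ = 16^(1/2) = 4.000
T̂ = 0.747(11) + 0.253(10) ≈ 10.747
SE_est = SD × √(r(1 − r)) = 4.000 × √0.189 ≈ 4.000 × 0.435 ≈ 1.739
CI = 10.747 ± 2.576 × 1.739 → [6.268, 15.226]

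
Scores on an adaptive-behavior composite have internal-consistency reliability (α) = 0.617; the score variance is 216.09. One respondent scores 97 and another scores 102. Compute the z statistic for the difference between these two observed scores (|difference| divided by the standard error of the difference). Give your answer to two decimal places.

SD = √216.09 = 14.700
SEM = 14.700 × √(1 − 0.617) = 14.700 × √0.383 ≈ 14.700 × 0.619 ≈ 9.097
SE_diff = SEM × √2 ≈ 9.097 × 1.414 ≈ 12.866
z = 5 / 12.866 ≈ 0.389

0.39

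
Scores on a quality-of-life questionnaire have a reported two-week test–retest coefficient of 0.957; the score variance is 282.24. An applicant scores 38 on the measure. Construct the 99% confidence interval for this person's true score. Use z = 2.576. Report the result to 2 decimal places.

SD = √282.24 ≈ 16.8000
SEM = 16.8000·√(1 − 0.9570) ≈ 3.4837
Half-width = 2.576·3.4837 ≈ 8.9741
CI = 38 ± 8.9741 → [29.0259, 46.9741]

[29.03, 46.97]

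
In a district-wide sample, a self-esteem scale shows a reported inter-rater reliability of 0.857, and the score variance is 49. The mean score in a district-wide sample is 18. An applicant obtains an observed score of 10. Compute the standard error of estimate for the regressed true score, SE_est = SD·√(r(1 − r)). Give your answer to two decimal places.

2.45

SD = √49 = 7.000
SE_est = 7.000·√(0.857·0.143) ≈ 2.451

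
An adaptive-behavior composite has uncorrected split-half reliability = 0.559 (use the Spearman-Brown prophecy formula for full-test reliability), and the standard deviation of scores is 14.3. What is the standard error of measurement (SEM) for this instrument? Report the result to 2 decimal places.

7.61

Full-length reliability (Spearman-Brown) = 2(0.559)/(1+0.559) ≃ 0.7171
SEM = 14.3000 * √(1 − 0.7171) = 14.3000 * √0.2829 ≃ 14.3000 * 0.5319 ≃ 7.6056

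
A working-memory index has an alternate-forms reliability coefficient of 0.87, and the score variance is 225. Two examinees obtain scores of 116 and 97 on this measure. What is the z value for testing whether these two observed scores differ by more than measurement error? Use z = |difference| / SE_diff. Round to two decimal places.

SD = √225 = 15.000
SEM = 15.000 * √(1 − 0.870) = 15.000 * √0.130 ≈ 15.000 * 0.361 ≈ 5.408
SE_diff = SEM * √2 ≈ 5.408 * 1.414 ≈ 7.649
z = |116 − 97| / 7.649 = 19 / 7.649 ≈ 2.484

2.48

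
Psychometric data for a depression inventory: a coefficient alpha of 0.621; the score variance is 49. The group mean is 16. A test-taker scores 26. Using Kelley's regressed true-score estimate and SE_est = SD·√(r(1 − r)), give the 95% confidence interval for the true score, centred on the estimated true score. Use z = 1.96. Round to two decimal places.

[15.55, 28.87]

SD = √49 = 7.000
Estimated true score = 0.621·26 + (1 − 0.621)·16 ≃ 22.210
SE_est = SD · √(r(1 − r)) = 7.000 · √0.235 ≃ 7.000 · 0.485 ≃ 3.396
95% CI: 22.210 ± 6.656 ≃ (15.554, 28.866)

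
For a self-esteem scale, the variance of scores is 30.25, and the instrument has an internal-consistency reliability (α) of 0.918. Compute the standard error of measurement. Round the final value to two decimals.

σ = 30.25^(1/2) = 5.50000
SEM = 5.50000 * √(1 − 0.91800) = 5.50000 * √0.08200 ≈ 5.50000 * 0.28636 ≈ 1.57496

1.57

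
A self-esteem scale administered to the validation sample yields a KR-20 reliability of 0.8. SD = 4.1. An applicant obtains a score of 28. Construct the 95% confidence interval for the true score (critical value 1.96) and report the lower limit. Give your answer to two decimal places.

24.41

The standard error of measurement is 4.1000×√(1 − 0.8000) ≈ 4.1000×0.4472 ≈ 1.8336.
1.96 × SEM ≈ 3.5938
Lower bound: 28 − 3.5938 = 24.4062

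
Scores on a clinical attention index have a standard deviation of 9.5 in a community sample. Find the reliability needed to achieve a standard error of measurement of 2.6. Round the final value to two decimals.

0.93

r = 1 − (2.600/9.5)² ≃ 1 − 0.075 ≃ 0.925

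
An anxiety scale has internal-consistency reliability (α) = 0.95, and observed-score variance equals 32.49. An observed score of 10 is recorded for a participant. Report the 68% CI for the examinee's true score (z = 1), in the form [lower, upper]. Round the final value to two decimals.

SD = √32.49 = 5.7000
SEM = 5.7000 * √(1 − 0.9500) = 5.7000 * √0.0500 ≈ 5.7000 * 0.2236 ≈ 1.2746
Margin = 1 * 1.2746 ≈ 1.2746
Interval: (8.7254, 11.2746)

[8.73, 11.27]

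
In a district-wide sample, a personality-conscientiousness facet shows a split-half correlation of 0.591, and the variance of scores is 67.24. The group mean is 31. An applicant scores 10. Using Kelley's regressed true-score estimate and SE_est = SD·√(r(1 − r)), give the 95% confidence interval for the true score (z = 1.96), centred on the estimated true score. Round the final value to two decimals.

[8.37, 22.42]

SD = √67.24 ≈ 8.2000
Full-length reliability (Spearman-Brown) = 2(0.591)/(1+0.591) ≈ 0.7429
T̂ = r·X + (1 − r)·M = 0.7429·10 + 0.2571·31 ≈ 7.4293 + 7.9692 ≈ 15.3985
SE_est = 8.2000·√[r(1 − r)] ≈ 3.5836
95% CI: 15.3985 ± 7.0238 ≈ (8.3747, 22.4223)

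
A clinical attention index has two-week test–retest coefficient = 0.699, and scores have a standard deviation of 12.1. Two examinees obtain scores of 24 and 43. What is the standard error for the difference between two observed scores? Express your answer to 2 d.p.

9.39

SEM = 12.100×√(1 − 0.699) ≈ 6.638
SE_diff = √2 × SEM ≈ 9.388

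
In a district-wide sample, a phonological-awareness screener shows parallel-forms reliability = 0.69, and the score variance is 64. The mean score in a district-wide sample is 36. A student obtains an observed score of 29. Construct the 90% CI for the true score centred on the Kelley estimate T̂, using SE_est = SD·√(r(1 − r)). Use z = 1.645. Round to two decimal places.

[25.08, 37.26]

σ = 64^(1/2) = 8.0000
T̂ = 0.6900(29) + 0.3100(36) ≈ 31.1700
SE_est = SD × √(r(1 − r)) = 8.0000 × √0.2139 ≈ 8.0000 × 0.4625 ≈ 3.6999
CI = 31.1700 ± 1.645 × 3.6999 → [25.0836, 37.2564]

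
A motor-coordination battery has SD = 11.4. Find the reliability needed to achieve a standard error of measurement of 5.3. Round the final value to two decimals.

0.78

Required reliability = 1 − (SEM/SD)² = 1 − 0.216 ≈ 0.784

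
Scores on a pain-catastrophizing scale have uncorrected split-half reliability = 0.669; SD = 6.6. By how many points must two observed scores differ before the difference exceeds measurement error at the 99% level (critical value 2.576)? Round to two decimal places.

10.71

Spearman-Brown: r = 2(0.669) / (1 + 0.669) = 1.33800 / 1.66900 ≃ 0.80168
The standard error of measurement is 6.60000*√(1 − 0.80168) ≃ 6.60000*0.44533 ≃ 2.93920.
SE_diff = √2 * SEM ≃ 4.15666
Smallest detectable difference = 2.576*4.15666 ≃ 10.70756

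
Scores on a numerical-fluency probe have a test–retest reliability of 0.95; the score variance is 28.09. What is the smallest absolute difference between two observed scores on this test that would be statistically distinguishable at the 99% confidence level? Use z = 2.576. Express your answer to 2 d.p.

4.32

SD = √28.09 = 5.3000
The standard error of measurement is 5.3000·√(1 − 0.9500) ≃ 5.3000·0.2236 ≃ 1.1851.
SE_diff = SEM · √2 ≃ 1.1851 · 1.4142 ≃ 1.6760
Smallest detectable difference = 2.576·1.6760 ≃ 4.3174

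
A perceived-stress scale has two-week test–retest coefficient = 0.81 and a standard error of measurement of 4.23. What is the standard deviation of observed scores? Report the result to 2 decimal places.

σ = SEM·(1 − r)^(−1/2) ≈ 4.23*2.2942 ≈ 9.7043

9.70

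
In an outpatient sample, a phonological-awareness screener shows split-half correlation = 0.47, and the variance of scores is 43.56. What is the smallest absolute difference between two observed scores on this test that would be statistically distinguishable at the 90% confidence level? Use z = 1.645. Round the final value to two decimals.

SD = √43.56 = 6.6000
Full-length reliability (Spearman-Brown) = 2(0.47)/(1+0.47) ≈ 0.6395
SEM = 6.6000*√(1 − 0.6395) ≈ 3.9630
SE_diff = √2 * SEM ≈ 5.6045
Smallest detectable difference = 1.645*5.6045 ≈ 9.2194

9.22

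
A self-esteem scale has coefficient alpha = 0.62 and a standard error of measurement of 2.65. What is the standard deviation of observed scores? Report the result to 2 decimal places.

4.30

SD = 2.65 / √(1 − 0.62) ≃ 4.2989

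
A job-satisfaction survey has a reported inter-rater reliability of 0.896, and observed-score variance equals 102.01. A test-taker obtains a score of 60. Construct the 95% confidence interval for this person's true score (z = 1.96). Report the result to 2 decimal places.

[53.62, 66.38]

SD = √102.01 ≃ 10.1000
SEM = 10.1000 × √(1 − 0.8960) = 10.1000 × √0.1040 ≃ 10.1000 × 0.3225 ≃ 3.2572
1.96 × SEM ≃ 6.3840
CI = 60 ± 6.3840 → [53.6160, 66.3840]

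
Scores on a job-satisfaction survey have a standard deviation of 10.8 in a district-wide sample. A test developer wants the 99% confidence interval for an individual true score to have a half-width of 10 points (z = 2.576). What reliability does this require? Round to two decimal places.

SEM needed = half-width / z = 10/2.576 ≈ 3.8820
r = 1 − (3.8820/10.8)² ≈ 1 − 0.1292 ≈ 0.8708

0.87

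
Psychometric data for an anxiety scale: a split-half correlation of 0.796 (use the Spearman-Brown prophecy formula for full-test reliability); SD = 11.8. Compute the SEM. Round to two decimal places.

3.98

r_full = 2·0.796 / (1 + 0.796) ≈ 0.886
The standard error of measurement is 11.800·√(1 − 0.886) ≈ 11.800·0.337 ≈ 3.977.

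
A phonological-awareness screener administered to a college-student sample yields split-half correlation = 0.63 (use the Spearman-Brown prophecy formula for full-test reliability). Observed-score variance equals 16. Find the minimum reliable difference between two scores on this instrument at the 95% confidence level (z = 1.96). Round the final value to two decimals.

5.28

SD = √16 = 4.0000
Spearman-Brown: r = 2(0.63) / (1 + 0.63) = 1.2600 / 1.6300 ≈ 0.7730
SEM = 4.0000 × √(1 − 0.7730) = 4.0000 × √0.2270 ≈ 4.0000 × 0.4764 ≈ 1.9058
SE_diff = √2 × SEM ≈ 2.6951
Minimum reliable difference = 1.96 × SE_diff ≈ 1.96 × 2.6951 ≈ 5.2825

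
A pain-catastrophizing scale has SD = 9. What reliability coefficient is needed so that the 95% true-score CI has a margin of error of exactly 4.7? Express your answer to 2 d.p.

SEM needed = half-width / z = 4.7/1.96 ≈ 2.39796
r = 1 − (2.39796/9)² ≈ 1 − 0.07099 ≈ 0.92901

0.93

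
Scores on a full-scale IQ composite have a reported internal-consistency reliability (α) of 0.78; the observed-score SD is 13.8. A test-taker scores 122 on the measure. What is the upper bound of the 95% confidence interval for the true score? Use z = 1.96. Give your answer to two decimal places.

SEM = 13.8000 × √(1 − 0.7800) = 13.8000 × √0.2200 ≈ 13.8000 × 0.4690 ≈ 6.4728
Half-width = 1.96×6.4728 ≈ 12.6866
Upper limit = 122 + 12.6866 ≈ 134.6866

134.69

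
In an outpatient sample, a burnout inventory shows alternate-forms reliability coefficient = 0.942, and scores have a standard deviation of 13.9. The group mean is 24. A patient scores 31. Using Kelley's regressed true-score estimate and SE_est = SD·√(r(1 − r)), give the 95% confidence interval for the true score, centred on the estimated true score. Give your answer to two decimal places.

[24.23, 36.96]

T̂ = 0.942(31) + 0.058(24) ≈ 30.594
SE_est = 13.900·√[r(1 − r)] ≈ 3.249
95% CI: 30.594 ± 6.368 ≈ (24.226, 36.962)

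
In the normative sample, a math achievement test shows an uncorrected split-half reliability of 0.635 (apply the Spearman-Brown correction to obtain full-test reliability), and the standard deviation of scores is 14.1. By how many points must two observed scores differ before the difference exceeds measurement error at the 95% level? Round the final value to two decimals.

18.47

r_full = 2·0.635 / (1 + 0.635) ≈ 0.7768
SEM = 14.1000 · √(1 − 0.7768) = 14.1000 · √0.2232 ≈ 14.1000 · 0.4725 ≈ 6.6620
Standard error of the difference = 6.6620·√2 ≈ 9.4215
Smallest detectable difference = 1.96·9.4215 ≈ 18.4662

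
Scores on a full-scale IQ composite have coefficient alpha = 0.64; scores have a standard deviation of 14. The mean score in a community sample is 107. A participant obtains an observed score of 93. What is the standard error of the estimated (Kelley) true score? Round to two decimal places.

SE_est = SD · √(r(1 − r)) = 14.00000 · √0.23040 ≈ 14.00000 · 0.48000 ≈ 6.72000

6.72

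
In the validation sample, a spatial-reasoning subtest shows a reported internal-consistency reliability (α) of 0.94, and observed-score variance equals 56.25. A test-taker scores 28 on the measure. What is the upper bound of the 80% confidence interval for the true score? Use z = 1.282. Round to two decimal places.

30.36

σ = 56.25^(1/2) = 7.5000
SEM = 7.5000 · √(1 − 0.9400) = 7.5000 · √0.0600 ≈ 7.5000 · 0.2449 ≈ 1.8371
Margin = 1.282 · 1.8371 ≈ 2.3552
Upper limit = 28 + 2.3552 ≈ 30.3552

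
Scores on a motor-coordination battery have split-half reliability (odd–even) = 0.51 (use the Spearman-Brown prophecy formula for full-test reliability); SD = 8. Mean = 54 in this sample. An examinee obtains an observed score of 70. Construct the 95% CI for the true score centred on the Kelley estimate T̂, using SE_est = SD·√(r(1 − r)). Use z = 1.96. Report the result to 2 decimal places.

Full-length reliability (Spearman-Brown) = 2(0.51)/(1+0.51) ≈ 0.675
T̂ = r·X + (1 − r)·M = 0.675*70 + 0.325*54 ≈ 47.285 + 17.523 ≈ 64.808
SE_est = 8.000*√(0.675*0.325) ≈ 3.746
CI = 64.808 ± 1.96 * 3.746 → [57.467, 72.149]

[57.47, 72.15]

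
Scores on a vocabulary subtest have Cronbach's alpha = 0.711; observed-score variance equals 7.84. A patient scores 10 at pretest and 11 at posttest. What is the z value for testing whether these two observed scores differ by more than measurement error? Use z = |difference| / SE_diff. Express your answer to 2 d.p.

σ = 7.84^(1/2) = 2.8000
The standard error of measurement is 2.8000×√(1 − 0.7110) ≈ 2.8000×0.5376 ≈ 1.5052.
SE_diff = SEM × √2 ≈ 1.5052 × 1.4142 ≈ 2.1287
z = 1 / 2.1287 ≈ 0.4698

0.47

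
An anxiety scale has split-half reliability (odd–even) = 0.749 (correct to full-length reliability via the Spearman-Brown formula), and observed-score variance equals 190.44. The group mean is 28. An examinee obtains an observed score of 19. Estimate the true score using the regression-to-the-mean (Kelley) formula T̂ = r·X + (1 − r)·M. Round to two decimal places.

r_full = 2·0.749 / (1 + 0.749) ≈ 0.856
T̂ = r·X + (1 − r)·M = 0.856×19 + 0.144×28 ≈ 16.273 + 4.018 ≈ 20.292

20.29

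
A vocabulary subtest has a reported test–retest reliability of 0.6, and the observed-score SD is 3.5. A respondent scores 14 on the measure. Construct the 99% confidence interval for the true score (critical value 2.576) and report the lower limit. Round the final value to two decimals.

SEM = 3.500 × √(1 − 0.600) = 3.500 × √0.400 ≈ 3.500 × 0.632 ≈ 2.214
Half-width = 2.576×2.214 ≈ 5.702
Lower bound: 14 − 5.702 = 8.298

8.30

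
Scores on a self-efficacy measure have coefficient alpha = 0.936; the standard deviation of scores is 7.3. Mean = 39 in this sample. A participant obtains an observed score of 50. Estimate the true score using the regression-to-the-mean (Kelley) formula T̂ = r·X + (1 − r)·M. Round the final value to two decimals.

49.30

T̂ = r·X + (1 − r)·M = 0.9360*50 + 0.0640*39 = 46.8000 + 2.4960 ≈ 49.2960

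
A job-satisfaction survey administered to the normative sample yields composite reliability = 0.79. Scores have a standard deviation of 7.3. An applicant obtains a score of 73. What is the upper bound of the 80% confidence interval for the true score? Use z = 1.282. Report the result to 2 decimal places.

77.29

The standard error of measurement is 7.30000·√(1 − 0.79000) ≈ 7.30000·0.45826 ≈ 3.34528.
1.282 · SEM ≈ 4.28865
Upper bound: 73 + 4.28865 = 77.28865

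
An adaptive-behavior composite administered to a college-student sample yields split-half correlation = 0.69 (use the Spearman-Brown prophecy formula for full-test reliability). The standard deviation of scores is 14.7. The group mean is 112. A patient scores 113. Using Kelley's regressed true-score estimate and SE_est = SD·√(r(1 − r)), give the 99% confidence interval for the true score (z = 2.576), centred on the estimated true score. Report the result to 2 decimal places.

Spearman-Brown: r = 2(0.69) / (1 + 0.69) = 1.3800 / 1.6900 ≈ 0.8166
T̂ = r·X + (1 − r)·M = 0.8166*113 + 0.1834*112 ≈ 92.2722 + 20.5444 ≈ 112.8166
SE_est = SD * √(r(1 − r)) = 14.7000 * √0.1498 ≈ 14.7000 * 0.3870 ≈ 5.6892
99% CI: 112.8166 ± 14.6554 ≈ (98.1612, 127.4719)

[98.16, 127.47]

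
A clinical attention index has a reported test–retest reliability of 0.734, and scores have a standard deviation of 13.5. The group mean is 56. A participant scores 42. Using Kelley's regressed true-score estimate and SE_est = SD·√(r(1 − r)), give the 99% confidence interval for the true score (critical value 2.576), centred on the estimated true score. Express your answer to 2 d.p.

T̂ = r·X + (1 − r)·M = 0.73400·42 + 0.26600·56 = 30.82800 + 14.89600 ≃ 45.72400
SE_est = SD · √(r(1 − r)) = 13.50000 · √0.19524 ≃ 13.50000 · 0.44186 ≃ 5.96517
CI = 45.72400 ± 2.576 · 5.96517 → [30.35773, 61.09027]

[30.36, 61.09]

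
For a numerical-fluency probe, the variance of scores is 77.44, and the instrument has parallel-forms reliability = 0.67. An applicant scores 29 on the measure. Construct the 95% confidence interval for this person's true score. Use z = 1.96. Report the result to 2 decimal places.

SD = √77.44 = 8.800
SEM = 8.800·√(1 − 0.670) ≈ 5.055
Half-width = 1.96·5.055 ≈ 9.908
CI = 29 ± 9.908 → [19.092, 38.908]

[19.09, 38.91]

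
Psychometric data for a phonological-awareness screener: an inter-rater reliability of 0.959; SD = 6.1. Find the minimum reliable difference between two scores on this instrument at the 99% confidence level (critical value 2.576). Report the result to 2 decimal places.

4.50

The standard error of measurement is 6.1000*√(1 − 0.9590) ≃ 6.1000*0.2025 ≃ 1.2352.
Standard error of the difference = 1.2352·√2 ≃ 1.7468
Smallest detectable difference = 2.576*1.7468 ≃ 4.4997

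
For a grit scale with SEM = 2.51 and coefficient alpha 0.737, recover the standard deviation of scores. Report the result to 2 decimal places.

SD = 2.51 / √(1 − 0.737) ≈ 4.8944

4.89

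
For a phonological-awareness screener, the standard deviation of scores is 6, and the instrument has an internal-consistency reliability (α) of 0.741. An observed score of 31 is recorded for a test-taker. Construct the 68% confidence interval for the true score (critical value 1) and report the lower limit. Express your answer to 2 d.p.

27.95

SEM = 6.00000 * √(1 − 0.74100) = 6.00000 * √0.25900 ≈ 6.00000 * 0.50892 ≈ 3.05352
Margin = 1 * 3.05352 ≈ 3.05352
Lower bound: 31 − 3.05352 = 27.94648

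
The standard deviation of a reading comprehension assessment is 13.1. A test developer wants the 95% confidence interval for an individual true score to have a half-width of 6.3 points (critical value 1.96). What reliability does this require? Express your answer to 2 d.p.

Required SEM = 6.3 / 1.96 ≈ 3.214
r = 1 − (3.214/13.1)² ≈ 1 − 0.060 ≈ 0.940

0.94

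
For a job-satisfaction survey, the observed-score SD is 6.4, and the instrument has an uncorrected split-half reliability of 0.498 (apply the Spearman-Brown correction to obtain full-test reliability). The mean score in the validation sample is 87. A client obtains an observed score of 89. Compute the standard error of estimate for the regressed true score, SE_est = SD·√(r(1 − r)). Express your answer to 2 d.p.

3.02

Full-length reliability (Spearman-Brown) = 2(0.498)/(1+0.498) ≈ 0.66489
SE_est = SD · √(r(1 − r)) = 6.40000 · √0.22281 ≈ 6.40000 · 0.47203 ≈ 3.02099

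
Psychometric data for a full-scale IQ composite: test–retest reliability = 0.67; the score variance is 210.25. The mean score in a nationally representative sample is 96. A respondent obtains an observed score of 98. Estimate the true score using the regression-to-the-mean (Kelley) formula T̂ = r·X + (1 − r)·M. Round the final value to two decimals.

T̂ = 0.67000(98) + 0.33000(96) ≃ 97.34000

97.34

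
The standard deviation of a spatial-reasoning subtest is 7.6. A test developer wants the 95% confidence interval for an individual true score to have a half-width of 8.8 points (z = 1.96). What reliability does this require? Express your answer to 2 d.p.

0.65

SEM needed = half-width / z = 8.8/1.96 ≈ 4.490
Required reliability = 1 − (SEM/SD)² = 1 − 0.349 ≈ 0.651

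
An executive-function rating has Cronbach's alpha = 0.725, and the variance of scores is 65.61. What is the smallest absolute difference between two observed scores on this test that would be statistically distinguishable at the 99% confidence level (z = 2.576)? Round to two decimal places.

15.47

SD = √65.61 = 8.10000
SEM = 8.10000*√(1 − 0.72500) ≈ 4.24768
Standard error of the difference = 4.24768·√2 ≈ 6.00712
Minimum reliable difference = 2.576 * SE_diff ≈ 2.576 * 6.00712 ≈ 15.47434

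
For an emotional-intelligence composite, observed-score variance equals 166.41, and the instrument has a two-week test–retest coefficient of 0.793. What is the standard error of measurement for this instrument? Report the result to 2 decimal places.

5.87

SD = √166.41 ≈ 12.90000
SEM = 12.90000 · √(1 − 0.79300) = 12.90000 · √0.20700 ≈ 12.90000 · 0.45497 ≈ 5.86915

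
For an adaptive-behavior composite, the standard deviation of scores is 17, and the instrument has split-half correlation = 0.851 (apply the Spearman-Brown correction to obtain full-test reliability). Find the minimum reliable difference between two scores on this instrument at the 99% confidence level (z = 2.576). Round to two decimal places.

17.57

r_full = 2·0.851 / (1 + 0.851) ≈ 0.9195
SEM = 17.0000 · √(1 − 0.9195) = 17.0000 · √0.0805 ≈ 17.0000 · 0.2837 ≈ 4.8232
Standard error of the difference = 4.8232·√2 ≈ 6.8211
Minimum reliable difference = 2.576 · SE_diff ≈ 2.576 · 6.8211 ≈ 17.5711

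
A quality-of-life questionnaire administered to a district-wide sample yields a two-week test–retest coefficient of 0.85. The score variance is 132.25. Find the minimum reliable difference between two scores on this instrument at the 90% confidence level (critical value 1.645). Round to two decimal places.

10.36

SD = √132.25 = 11.5000
The standard error of measurement is 11.5000·√(1 − 0.8500) ≃ 11.5000·0.3873 ≃ 4.4539.
SE_diff = SEM · √2 ≃ 4.4539 · 1.4142 ≃ 6.2988
Smallest detectable difference = 1.645·6.2988 ≃ 10.3615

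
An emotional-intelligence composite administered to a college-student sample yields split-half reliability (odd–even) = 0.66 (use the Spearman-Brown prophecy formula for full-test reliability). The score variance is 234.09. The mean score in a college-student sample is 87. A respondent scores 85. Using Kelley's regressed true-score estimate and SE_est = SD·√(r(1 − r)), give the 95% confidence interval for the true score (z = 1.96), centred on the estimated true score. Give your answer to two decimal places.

[73.31, 97.51]

SD = √234.09 = 15.30000
Full-length reliability (Spearman-Brown) = 2(0.66)/(1+0.66) ≈ 0.79518
T̂ = 0.79518(85) + 0.20482(87) ≈ 85.40964
SE_est = SD * √(r(1 − r)) = 15.30000 * √0.16287 ≈ 15.30000 * 0.40357 ≈ 6.17461
95% CI: 85.40964 ± 12.10224 ≈ (73.30740, 97.51188)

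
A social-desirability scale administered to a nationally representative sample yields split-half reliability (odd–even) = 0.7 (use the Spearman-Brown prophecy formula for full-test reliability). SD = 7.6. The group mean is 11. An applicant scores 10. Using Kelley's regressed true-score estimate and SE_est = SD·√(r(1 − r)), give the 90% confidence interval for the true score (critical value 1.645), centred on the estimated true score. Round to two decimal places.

[5.41, 14.94]

r_full = 2·0.7 / (1 + 0.7) ≈ 0.82353
T̂ = r·X + (1 − r)·M = 0.82353·10 + 0.17647·11 ≈ 8.23529 + 1.94118 ≈ 10.17647
SE_est = 7.60000·√(0.82353·0.17647) ≈ 2.89727
CI = 10.17647 ± 1.645 · 2.89727 → [5.41046, 14.94248]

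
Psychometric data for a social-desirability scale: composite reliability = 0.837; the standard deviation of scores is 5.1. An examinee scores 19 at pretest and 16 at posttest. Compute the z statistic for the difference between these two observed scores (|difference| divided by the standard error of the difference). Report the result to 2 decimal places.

1.03

SEM = 5.1000 * √(1 − 0.8370) = 5.1000 * √0.1630 ≈ 5.1000 * 0.4037 ≈ 2.0590
SE_diff = √2 * SEM ≈ 2.9119
z = |19 − 16| / 2.9119 = 3 / 2.9119 ≈ 1.0302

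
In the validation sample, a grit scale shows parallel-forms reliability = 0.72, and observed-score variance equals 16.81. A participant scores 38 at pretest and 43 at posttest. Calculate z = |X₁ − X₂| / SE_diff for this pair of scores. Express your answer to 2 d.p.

1.63

SD = √16.81 ≈ 4.100
SEM = 4.100·√(1 − 0.720) ≈ 2.170
Standard error of the difference = 2.170·√2 ≈ 3.068
z = |38 − 43| / 3.068 = 5 / 3.068 ≈ 1.630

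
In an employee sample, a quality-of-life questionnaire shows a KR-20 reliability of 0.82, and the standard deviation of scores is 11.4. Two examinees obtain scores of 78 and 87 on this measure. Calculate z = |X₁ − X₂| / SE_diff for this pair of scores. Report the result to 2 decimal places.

1.32

The standard error of measurement is 11.4000×√(1 − 0.8200) ≈ 11.4000×0.4243 ≈ 4.8366.
Standard error of the difference = 4.8366·√2 ≈ 6.8400
z = |78 − 87| / 6.8400 = 9 / 6.8400 ≈ 1.3158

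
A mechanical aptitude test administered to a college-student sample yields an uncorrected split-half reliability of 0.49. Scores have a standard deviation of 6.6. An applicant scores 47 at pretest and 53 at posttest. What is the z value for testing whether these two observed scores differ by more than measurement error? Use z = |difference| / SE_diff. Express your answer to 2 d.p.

Full-length reliability (Spearman-Brown) = 2(0.49)/(1+0.49) ≃ 0.658
SEM = 6.600 * √(1 − 0.658) = 6.600 * √0.342 ≃ 6.600 * 0.585 ≃ 3.861
SE_diff = SEM * √2 ≃ 3.861 * 1.414 ≃ 5.461
z = |47 − 53| / 5.461 = 6 / 5.461 ≃ 1.099

1.10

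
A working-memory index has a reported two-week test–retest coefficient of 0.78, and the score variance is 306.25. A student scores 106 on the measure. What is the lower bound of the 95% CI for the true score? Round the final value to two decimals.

SD = √306.25 ≃ 17.5000
SEM = 17.5000 × √(1 − 0.7800) = 17.5000 × √0.2200 ≃ 17.5000 × 0.4690 ≃ 8.2082
Margin = 1.96 × 8.2082 ≃ 16.0881
Lower limit = 106 − 16.0881 ≃ 89.9119

89.91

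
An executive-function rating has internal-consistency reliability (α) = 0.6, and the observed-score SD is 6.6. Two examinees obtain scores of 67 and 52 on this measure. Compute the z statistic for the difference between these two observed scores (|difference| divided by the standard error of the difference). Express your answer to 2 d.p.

2.54

The standard error of measurement is 6.600×√(1 − 0.600) ≈ 6.600×0.632 ≈ 4.174.
SE_diff = √2 × SEM ≈ 5.903
z = |67 − 52| / 5.903 = 15 / 5.903 ≈ 2.541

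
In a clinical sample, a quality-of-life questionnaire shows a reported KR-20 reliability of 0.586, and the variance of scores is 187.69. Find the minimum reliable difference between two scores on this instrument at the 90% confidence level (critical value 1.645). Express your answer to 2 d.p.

20.51

σ = 187.69^(1/2) = 13.7000
SEM = 13.7000 · √(1 − 0.5860) = 13.7000 · √0.4140 ≈ 13.7000 · 0.6434 ≈ 8.8150
Standard error of the difference = 8.8150·√2 ≈ 12.4662
Smallest detectable difference = 1.645·12.4662 ≈ 20.5070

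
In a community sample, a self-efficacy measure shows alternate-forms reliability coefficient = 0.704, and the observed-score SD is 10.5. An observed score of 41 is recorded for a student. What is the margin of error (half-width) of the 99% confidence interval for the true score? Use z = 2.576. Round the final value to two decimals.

14.72

SEM = 10.5000 × √(1 − 0.7040) = 10.5000 × √0.2960 ≈ 10.5000 × 0.5441 ≈ 5.7126
2.576 × SEM ≈ 14.7157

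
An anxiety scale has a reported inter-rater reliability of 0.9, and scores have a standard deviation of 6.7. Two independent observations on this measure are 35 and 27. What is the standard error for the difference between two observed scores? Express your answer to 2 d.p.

3.00

SEM = 6.700×√(1 − 0.900) ≈ 2.119
SE_diff = √2 × SEM ≈ 2.996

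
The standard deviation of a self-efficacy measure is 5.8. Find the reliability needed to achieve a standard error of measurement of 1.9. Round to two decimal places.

r = 1 − (1.90000/5.8)² ≈ 1 − 0.10731 ≈ 0.89269

0.89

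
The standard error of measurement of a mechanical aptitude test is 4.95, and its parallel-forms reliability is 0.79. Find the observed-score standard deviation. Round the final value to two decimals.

10.80

SD = 4.95 / √(1 − 0.79) ≈ 10.8018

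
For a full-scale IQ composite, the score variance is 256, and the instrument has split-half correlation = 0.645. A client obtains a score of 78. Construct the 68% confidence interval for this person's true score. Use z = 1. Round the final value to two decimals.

[70.57, 85.43]

σ = 256^(1/2) = 16.0000
Full-length reliability (Spearman-Brown) = 2(0.645)/(1+0.645) ≈ 0.7842
SEM = 16.0000 · √(1 − 0.7842) = 16.0000 · √0.2158 ≈ 16.0000 · 0.4645 ≈ 7.4328
1 · SEM ≈ 7.4328
68% CI: 78 ± 7.4328 = [70.5672, 85.4328]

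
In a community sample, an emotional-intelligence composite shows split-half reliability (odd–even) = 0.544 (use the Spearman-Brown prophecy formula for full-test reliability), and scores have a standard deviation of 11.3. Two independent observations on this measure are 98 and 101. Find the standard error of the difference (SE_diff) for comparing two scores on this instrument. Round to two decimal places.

8.68

Spearman-Brown: r = 2(0.544) / (1 + 0.544) = 1.0880 / 1.5440 ≈ 0.7047
SEM = 11.3000 · √(1 − 0.7047) = 11.3000 · √0.2953 ≈ 11.3000 · 0.5434 ≈ 6.1410
Standard error of the difference = 6.1410·√2 ≈ 8.6846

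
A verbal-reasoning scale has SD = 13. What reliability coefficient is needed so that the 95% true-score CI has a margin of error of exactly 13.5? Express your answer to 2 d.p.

Required SEM = 13.5 / 1.96 ≈ 6.888
Required reliability = 1 − (SEM/SD)² = 1 − 0.281 ≈ 0.719

0.72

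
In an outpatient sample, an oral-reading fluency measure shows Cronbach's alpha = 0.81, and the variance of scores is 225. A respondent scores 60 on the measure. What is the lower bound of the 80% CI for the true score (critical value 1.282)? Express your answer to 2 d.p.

51.62

SD = √225 = 15.0000
SEM = 15.0000 × √(1 − 0.8100) = 15.0000 × √0.1900 ≃ 15.0000 × 0.4359 ≃ 6.5383
1.282 × SEM ≃ 8.3822
Lower limit = 60 − 8.3822 ≃ 51.6178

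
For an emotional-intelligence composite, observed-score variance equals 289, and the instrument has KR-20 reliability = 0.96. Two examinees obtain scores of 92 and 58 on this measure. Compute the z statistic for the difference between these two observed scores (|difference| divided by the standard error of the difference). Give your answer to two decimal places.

7.07

SD = √289 = 17.000
SEM = 17.000 · √(1 − 0.960) = 17.000 · √0.040 ≈ 17.000 · 0.200 ≈ 3.400
Standard error of the difference = 3.400·√2 ≈ 4.808
z = |92 − 58| / 4.808 = 34 / 4.808 ≈ 7.071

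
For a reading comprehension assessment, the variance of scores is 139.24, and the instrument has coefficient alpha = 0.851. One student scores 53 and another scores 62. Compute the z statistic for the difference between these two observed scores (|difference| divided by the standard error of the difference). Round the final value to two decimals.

σ = 139.24^(1/2) = 11.800
SEM = 11.800×√(1 − 0.851) ≈ 4.555
SE_diff = SEM × √2 ≈ 4.555 × 1.414 ≈ 6.442
z = 9 / 6.442 ≈ 1.397

1.40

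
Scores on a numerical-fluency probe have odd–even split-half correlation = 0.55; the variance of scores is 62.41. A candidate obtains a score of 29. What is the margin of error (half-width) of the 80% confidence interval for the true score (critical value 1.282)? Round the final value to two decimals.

5.46

σ = 62.41^(1/2) = 7.9000
Spearman-Brown: r = 2(0.55) / (1 + 0.55) = 1.1000 / 1.5500 ≃ 0.7097
SEM = 7.9000×√(1 − 0.7097) ≃ 4.2566
Margin = 1.282 × 4.2566 ≃ 5.4570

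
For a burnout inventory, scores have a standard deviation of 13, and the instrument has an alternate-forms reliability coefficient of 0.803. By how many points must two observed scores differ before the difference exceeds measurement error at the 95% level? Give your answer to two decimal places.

15.99

The standard error of measurement is 13.0000×√(1 − 0.8030) ≈ 13.0000×0.4438 ≈ 5.7700.
Standard error of the difference = 5.7700·√2 ≈ 8.1600
Minimum reliable difference = 1.96 × SE_diff ≈ 1.96 × 8.1600 ≈ 15.9936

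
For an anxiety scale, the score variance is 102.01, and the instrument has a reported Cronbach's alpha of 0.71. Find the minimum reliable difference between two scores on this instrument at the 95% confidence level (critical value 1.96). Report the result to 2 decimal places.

15.08

SD = √102.01 ≈ 10.100
SEM = 10.100 * √(1 − 0.710) = 10.100 * √0.290 ≈ 10.100 * 0.539 ≈ 5.439
SE_diff = √2 * SEM ≈ 7.692
Minimum reliable difference = 1.96 * SE_diff ≈ 1.96 * 7.692 ≈ 15.076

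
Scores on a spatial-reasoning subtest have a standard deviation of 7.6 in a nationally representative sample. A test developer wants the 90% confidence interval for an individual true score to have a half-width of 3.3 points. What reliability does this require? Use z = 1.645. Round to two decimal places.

0.93

Required SEM = 3.3 / 1.645 ≈ 2.00608
r = 1 − (SEM / SD)² = 1 − (2.00608 / 7.6)² ≈ 1 − 0.06967 ≈ 0.93033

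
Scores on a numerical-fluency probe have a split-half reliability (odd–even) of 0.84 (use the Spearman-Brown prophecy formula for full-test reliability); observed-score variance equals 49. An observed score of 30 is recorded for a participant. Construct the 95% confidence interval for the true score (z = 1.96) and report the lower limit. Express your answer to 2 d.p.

σ = 49^(1/2) = 7.000
Full-length reliability (Spearman-Brown) = 2(0.84)/(1+0.84) ≃ 0.913
SEM = 7.000 × √(1 − 0.913) = 7.000 × √0.087 ≃ 7.000 × 0.295 ≃ 2.064
1.96 × SEM ≃ 4.046
Lower bound: 30 − 4.046 = 25.954

25.95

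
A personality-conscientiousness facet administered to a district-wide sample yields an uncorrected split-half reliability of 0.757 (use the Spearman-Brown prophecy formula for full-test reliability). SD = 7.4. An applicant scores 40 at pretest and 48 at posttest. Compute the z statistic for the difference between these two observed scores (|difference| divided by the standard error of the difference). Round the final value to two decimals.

Spearman-Brown: r = 2(0.757) / (1 + 0.757) = 1.5140 / 1.7570 ≈ 0.8617
SEM = 7.4000·√(1 − 0.8617) ≈ 2.7520
SE_diff = √2 · SEM ≈ 3.8919
z = 8 / 3.8919 ≈ 2.0555

2.06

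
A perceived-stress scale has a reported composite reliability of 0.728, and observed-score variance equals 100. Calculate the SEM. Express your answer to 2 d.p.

5.22

SD = √100 ≃ 10.00000
The standard error of measurement is 10.00000·√(1 − 0.72800) ≃ 10.00000·0.52154 ≃ 5.21536.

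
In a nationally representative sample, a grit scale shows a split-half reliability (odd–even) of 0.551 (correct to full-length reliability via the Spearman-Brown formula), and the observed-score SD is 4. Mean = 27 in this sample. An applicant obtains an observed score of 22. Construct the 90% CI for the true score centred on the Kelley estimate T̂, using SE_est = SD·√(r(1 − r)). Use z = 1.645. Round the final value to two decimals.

[20.46, 26.43]

Full-length reliability (Spearman-Brown) = 2(0.551)/(1+0.551) ≈ 0.711
T̂ = r·X + (1 − r)·M = 0.711·22 + 0.289·27 ≈ 15.631 + 7.816 ≈ 23.447
SE_est = 4.000·√(0.711·0.289) ≈ 1.814
CI = 23.447 ± 1.645 · 1.814 → [20.463, 26.432]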